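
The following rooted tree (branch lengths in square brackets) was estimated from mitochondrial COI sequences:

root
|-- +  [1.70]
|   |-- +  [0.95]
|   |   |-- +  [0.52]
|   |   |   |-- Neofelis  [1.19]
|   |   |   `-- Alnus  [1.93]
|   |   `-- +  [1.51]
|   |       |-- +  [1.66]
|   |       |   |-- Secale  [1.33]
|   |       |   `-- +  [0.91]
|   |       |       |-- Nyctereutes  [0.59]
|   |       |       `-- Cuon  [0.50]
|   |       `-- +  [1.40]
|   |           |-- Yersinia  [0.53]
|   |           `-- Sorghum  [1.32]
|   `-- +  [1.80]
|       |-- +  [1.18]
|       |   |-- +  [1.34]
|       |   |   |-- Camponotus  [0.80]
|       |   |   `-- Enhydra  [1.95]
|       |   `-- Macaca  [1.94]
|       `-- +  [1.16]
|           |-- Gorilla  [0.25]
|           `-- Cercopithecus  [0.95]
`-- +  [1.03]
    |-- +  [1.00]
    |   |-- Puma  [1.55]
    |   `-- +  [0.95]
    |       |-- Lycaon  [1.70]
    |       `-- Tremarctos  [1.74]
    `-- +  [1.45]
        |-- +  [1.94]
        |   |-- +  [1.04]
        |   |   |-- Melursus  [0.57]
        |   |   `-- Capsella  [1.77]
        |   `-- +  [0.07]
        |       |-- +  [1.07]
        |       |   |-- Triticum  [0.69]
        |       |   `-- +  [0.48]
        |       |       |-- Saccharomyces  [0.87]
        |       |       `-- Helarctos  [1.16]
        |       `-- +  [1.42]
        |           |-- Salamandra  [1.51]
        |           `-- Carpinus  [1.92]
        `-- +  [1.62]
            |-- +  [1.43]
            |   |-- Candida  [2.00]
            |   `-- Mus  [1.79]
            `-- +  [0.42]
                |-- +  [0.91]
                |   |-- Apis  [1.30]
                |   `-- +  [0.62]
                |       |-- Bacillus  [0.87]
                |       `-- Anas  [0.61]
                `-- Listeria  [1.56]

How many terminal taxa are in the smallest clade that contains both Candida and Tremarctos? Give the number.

The MRCA of Candida and Tremarctos is the node subtending ((Puma,(Lycaon,Tremarctos)),(((Melursus,Capsella),((Triticum,(Saccharomyces,Helarctos)),(Salamandra,Carpinus))),((Candida,Mus),((Apis,(Bacillus,Anas)),Listeria)))).
That clade contains 16 terminal taxa: Anas, Apis, Bacillus, Candida, Capsella, Carpinus, Helarctos, Listeria, Lycaon, Melursus, Mus, Puma, Saccharomyces, Salamandra, Tremarctos, Triticum.

16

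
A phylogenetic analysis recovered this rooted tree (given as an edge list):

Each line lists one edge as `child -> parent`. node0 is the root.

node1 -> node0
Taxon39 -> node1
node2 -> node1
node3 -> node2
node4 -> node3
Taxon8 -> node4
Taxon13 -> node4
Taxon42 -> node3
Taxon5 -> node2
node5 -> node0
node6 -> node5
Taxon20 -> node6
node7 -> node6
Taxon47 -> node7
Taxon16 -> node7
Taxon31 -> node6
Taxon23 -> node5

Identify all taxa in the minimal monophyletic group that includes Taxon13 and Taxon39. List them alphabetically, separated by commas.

Tracing Taxon13: it sits inside (Taxon8,Taxon13).
Tracing Taxon39: it sits inside (Taxon39,(((Taxon8,Taxon13),Taxon42),Taxon5)).
The smallest clade enclosing both is (Taxon39,(((Taxon8,Taxon13),Taxon42),Taxon5)); the answer is its 5 terminal taxa in alphabetical order.

Taxon13, Taxon39, Taxon42, Taxon5, Taxon8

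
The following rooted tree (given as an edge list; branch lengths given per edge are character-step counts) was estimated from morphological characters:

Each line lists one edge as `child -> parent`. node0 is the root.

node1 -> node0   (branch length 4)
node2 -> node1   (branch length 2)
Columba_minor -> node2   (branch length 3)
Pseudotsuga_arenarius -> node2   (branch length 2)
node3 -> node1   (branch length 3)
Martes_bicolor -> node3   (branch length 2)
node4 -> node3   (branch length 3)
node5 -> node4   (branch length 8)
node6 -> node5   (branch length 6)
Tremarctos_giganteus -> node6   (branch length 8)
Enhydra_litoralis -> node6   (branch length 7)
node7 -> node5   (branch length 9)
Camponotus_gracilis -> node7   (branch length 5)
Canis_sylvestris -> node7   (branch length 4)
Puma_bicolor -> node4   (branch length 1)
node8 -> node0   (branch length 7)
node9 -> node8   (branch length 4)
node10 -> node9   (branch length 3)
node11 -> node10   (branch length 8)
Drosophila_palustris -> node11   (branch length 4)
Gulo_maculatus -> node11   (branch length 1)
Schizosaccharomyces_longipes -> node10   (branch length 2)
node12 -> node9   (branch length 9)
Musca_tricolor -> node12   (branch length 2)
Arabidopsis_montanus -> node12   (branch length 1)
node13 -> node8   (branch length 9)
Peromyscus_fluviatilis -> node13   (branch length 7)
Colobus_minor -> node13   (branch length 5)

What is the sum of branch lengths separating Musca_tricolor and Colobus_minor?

29

The path runs Musca_tricolor → … → MRCA → … → Colobus_minor; the MRCA is the node subtending ((((Drosophila_palustris,Gulo_maculatus),Schizosaccharomyces_longipes),(Musca_tricolor,Arabidopsis_montanus)),(Peromyscus_fluviatilis,Colobus_minor)).
Branch lengths along that path: 2 + 9 + 4 + 9 + 5 = 29.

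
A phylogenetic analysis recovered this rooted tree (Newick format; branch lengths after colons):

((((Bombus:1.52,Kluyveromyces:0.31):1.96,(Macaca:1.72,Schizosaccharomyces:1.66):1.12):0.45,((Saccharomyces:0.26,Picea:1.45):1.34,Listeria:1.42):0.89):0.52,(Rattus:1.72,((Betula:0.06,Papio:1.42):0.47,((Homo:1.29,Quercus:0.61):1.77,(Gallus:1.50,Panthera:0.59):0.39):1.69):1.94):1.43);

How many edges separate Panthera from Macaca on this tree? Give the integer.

The MRCA of Panthera and Macaca is the root of the tree.
From Panthera up to that node: 5 branches. From Macaca up to the same node: 4 branches. Total: 5 + 4 = 9.

9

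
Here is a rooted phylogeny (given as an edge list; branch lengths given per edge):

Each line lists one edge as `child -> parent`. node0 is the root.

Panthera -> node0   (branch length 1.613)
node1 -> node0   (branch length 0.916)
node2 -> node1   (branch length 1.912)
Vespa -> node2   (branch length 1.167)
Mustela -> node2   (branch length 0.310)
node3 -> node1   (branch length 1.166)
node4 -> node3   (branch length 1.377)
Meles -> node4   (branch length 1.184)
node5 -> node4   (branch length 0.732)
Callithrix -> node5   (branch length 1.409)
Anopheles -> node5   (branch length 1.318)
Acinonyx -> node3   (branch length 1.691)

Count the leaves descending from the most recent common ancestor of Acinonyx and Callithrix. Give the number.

The MRCA of Acinonyx and Callithrix is the node subtending ((Meles,(Callithrix,Anopheles)),Acinonyx).
That clade contains 4 terminal taxa: Acinonyx, Anopheles, Callithrix, Meles.

4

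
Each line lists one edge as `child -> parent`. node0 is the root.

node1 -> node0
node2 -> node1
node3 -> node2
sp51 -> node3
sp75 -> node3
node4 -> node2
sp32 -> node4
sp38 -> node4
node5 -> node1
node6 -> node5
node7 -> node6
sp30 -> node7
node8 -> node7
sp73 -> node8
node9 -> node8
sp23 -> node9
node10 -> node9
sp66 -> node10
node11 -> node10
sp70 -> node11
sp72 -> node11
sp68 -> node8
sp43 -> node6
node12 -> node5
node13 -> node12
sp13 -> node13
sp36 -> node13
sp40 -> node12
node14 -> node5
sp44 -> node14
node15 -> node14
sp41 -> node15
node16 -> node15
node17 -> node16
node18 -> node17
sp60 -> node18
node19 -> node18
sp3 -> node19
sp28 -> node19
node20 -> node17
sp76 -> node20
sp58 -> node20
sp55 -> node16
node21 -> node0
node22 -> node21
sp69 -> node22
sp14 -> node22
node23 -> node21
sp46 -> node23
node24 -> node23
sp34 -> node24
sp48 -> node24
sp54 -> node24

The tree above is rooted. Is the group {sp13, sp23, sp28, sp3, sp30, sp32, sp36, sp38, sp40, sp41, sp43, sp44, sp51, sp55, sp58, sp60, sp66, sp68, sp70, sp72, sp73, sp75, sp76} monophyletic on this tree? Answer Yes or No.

The most recent common ancestor of these taxa subtends (((sp51,sp75),(sp32,sp38)),(((sp30,(sp73,(sp23,(sp66,(sp70,sp72))),sp68)),sp43),((sp13,sp36),sp40),(sp44,(sp41,(((sp60,(sp3,sp28)),(sp76,sp58)),sp55))))).
That clade has exactly 23 tips — every listed taxon and nothing else — so the group is monophyletic.

Yes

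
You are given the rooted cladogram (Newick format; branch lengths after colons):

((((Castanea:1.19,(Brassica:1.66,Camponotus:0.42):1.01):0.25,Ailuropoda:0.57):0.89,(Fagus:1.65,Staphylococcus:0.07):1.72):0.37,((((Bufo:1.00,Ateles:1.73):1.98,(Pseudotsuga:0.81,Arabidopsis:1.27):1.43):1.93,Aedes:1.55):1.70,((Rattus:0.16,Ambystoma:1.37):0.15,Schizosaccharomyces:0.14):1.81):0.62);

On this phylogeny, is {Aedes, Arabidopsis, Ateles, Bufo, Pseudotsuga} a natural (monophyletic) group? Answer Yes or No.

The most recent common ancestor of these taxa subtends (((Bufo,Ateles),(Pseudotsuga,Arabidopsis)),Aedes).
That clade has exactly 5 tips — every listed taxon and nothing else — so the group is monophyletic.

Yes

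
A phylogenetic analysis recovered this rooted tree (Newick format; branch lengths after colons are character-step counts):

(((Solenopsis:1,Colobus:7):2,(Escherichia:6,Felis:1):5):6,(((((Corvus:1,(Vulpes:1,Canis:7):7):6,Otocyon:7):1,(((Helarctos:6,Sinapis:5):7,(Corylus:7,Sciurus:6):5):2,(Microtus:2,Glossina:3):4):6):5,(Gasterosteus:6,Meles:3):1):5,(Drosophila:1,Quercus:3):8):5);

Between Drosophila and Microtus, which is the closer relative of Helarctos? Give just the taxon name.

The MRCA of Helarctos and Microtus subtends (((Helarctos,Sinapis),(Corylus,Sciurus)),(Microtus,Glossina)) (6 taxa).
The MRCA of Helarctos and Drosophila subtends (((((Corvus,(Vulpes,Canis)),Otocyon),(((Helarctos,Sinapis),(Corylus,Sciurus)),(Microtus,Glossina))),(Gasterosteus,Meles)),(Drosophila,Quercus)) (14 taxa).
The first is nested inside the second, so Helarctos shares a more recent common ancestor with Microtus.

Microtus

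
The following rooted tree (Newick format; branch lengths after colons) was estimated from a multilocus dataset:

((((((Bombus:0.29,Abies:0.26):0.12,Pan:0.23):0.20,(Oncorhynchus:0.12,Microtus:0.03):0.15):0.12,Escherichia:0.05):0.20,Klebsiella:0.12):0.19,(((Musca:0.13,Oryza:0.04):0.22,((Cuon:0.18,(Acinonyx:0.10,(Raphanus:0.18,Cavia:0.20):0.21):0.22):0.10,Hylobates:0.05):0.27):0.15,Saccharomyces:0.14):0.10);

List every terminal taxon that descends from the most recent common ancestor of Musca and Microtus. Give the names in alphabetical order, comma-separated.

Tracing Musca: it sits inside (Musca,Oryza).
Tracing Microtus: it sits inside (Oncorhynchus,Microtus).
The smallest clade enclosing both is the whole tree (their MRCA is the root), so the answer is all 15 tips in alphabetical order.

Abies, Acinonyx, Bombus, Cavia, Cuon, Escherichia, Hylobates, Klebsiella, Microtus, Musca, Oncorhynchus, Oryza, Pan, Raphanus, Saccharomyces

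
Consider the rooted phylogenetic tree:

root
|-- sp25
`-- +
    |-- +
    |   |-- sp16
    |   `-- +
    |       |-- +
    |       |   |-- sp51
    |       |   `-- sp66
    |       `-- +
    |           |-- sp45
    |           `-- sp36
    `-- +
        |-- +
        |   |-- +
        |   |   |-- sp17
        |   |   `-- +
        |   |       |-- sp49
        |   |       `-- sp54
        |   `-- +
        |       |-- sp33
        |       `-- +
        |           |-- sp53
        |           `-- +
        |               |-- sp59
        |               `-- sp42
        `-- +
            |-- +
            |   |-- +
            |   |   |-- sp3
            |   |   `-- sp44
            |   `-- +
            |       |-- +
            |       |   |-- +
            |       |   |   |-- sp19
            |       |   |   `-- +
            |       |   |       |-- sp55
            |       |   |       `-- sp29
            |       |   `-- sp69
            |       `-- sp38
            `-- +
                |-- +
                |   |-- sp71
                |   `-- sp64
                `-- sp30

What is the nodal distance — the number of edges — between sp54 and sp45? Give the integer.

9

The MRCA of sp54 and sp45 is the node subtending ((sp16,((sp51,sp66),(sp45,sp36))),(((sp17,(sp49,sp54)),(sp33,(sp53,(sp59,sp42)))),(((sp3,sp44),(((sp19,(sp55,sp29)),sp69),sp38)),((sp71,sp64),sp30)))).
From sp54 up to that node: 5 branches. From sp45 up to the same node: 4 branches. Total: 5 + 4 = 9.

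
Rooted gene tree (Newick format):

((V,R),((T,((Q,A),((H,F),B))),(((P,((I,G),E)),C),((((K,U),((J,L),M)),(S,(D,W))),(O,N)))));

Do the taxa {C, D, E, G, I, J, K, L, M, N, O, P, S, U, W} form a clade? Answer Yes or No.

Yes

The most recent common ancestor of these taxa subtends (((P,((I,G),E)),C),((((K,U),((J,L),M)),(S,(D,W))),(O,N))).
That clade has exactly 15 tips — every listed taxon and nothing else — so the group is monophyletic.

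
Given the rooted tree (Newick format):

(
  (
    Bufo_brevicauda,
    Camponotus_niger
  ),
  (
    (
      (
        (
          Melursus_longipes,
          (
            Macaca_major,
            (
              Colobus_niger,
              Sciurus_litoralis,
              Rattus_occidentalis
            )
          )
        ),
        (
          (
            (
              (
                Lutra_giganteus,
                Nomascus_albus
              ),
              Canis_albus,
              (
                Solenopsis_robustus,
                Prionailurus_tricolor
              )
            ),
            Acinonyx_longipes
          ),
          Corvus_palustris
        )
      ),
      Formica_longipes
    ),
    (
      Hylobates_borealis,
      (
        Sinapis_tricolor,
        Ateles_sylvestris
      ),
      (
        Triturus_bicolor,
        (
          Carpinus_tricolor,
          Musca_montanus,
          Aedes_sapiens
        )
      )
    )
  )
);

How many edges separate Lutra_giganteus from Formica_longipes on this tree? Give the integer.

7

The MRCA of Lutra_giganteus and Formica_longipes is the node subtending (((Melursus_longipes,(Macaca_major,(Colobus_niger,Sciurus_litoralis,Rattus_occidentalis))),((((Lutra_giganteus,Nomascus_albus),Canis_albus,(Solenopsis_robustus,Prionailurus_tricolor)),Acinonyx_longipes),Corvus_palustris)),Formica_longipes).
From Lutra_giganteus up to that node: 6 branches. From Formica_longipes up to the same node: 1 branch. Total: 6 + 1 = 7.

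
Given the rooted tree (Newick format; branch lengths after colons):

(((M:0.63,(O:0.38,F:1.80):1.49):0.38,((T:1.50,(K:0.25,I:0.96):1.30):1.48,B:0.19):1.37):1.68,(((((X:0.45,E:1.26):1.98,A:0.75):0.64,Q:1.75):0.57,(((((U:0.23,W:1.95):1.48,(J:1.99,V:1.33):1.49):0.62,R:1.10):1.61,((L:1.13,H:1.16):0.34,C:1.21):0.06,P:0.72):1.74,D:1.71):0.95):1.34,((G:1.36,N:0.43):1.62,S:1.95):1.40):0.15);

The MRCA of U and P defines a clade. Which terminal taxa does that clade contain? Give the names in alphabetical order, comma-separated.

C, H, J, L, P, R, U, V, W

Tracing U: it sits inside (U,W).
Tracing P: it sits inside ((((U,W),(J,V)),R),((L,H),C),P).
The smallest clade enclosing both is ((((U,W),(J,V)),R),((L,H),C),P); the answer is its 9 terminal taxa in alphabetical order.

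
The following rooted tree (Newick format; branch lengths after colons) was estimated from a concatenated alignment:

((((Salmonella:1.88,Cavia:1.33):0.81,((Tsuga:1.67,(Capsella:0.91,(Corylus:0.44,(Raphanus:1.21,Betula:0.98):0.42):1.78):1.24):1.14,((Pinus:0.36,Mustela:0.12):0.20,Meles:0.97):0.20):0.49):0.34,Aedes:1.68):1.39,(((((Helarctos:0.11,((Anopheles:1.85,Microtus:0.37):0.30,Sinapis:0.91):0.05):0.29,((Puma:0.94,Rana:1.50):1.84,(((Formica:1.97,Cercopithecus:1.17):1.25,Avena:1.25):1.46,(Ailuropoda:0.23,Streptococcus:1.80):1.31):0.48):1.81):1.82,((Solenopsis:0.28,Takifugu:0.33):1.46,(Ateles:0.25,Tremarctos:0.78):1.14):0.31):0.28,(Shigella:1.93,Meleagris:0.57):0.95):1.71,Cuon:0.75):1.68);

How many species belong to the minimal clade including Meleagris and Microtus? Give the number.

17

The MRCA of Meleagris and Microtus is the node subtending ((((Helarctos,((Anopheles,Microtus),Sinapis)),((Puma,Rana),(((Formica,Cercopithecus),Avena),(Ailuropoda,Streptococcus)))),((Solenopsis,Takifugu),(Ateles,Tremarctos))),(Shigella,Meleagris)).
That clade contains 17 terminal taxa: Ailuropoda, Anopheles, Ateles, Avena, Cercopithecus, Formica, Helarctos, Meleagris, Microtus, Puma, Rana, Shigella, Sinapis, Solenopsis, Streptococcus, Takifugu, Tremarctos.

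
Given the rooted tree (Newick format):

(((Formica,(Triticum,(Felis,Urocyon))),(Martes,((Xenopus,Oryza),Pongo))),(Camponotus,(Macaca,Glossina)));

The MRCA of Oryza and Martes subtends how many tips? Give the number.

The MRCA of Oryza and Martes is the node subtending (Martes,((Xenopus,Oryza),Pongo)).
That clade contains 4 terminal taxa: Martes, Oryza, Pongo, Xenopus.

4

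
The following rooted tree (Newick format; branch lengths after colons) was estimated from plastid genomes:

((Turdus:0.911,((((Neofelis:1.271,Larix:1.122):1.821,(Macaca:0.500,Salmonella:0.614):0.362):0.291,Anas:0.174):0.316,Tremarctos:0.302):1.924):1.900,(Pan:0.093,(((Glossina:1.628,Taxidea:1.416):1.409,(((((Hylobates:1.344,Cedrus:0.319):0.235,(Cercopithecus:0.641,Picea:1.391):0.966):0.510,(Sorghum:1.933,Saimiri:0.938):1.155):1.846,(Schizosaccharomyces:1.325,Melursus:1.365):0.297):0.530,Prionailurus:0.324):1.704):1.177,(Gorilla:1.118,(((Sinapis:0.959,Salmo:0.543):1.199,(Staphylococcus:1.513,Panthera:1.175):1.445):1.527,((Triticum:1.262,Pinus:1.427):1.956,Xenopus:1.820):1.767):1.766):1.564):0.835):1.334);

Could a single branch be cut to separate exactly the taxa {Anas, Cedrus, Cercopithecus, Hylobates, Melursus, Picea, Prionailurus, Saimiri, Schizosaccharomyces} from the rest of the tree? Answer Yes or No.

The MRCA of the listed taxa is the root, so the smallest clade containing them is the whole tree.
That clade also contains Glossina, Gorilla, Larix, Macaca, Neofelis, Pan, Panthera, Pinus, Salmo, Salmonella, Sinapis, Sorghum, Staphylococcus, Taxidea, Tremarctos, Triticum, Turdus, Xenopus, which are not in the proposed group, so the group is not monophyletic.

No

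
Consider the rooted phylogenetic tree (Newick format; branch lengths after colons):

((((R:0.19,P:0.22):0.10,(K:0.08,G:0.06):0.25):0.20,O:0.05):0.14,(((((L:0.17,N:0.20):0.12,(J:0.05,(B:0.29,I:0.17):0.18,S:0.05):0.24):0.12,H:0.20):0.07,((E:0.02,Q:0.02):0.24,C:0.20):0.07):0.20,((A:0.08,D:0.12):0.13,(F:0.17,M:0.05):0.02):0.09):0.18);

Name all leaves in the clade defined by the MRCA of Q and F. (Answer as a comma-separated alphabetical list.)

A, B, C, D, E, F, H, I, J, L, M, N, Q, S

Tracing Q: it sits inside (E,Q).
Tracing F: it sits inside (F,M).
The smallest clade enclosing both is (((((L,N),(J,(B,I),S)),H),((E,Q),C)),((A,D),(F,M))); the answer is its 14 terminal taxa in alphabetical order.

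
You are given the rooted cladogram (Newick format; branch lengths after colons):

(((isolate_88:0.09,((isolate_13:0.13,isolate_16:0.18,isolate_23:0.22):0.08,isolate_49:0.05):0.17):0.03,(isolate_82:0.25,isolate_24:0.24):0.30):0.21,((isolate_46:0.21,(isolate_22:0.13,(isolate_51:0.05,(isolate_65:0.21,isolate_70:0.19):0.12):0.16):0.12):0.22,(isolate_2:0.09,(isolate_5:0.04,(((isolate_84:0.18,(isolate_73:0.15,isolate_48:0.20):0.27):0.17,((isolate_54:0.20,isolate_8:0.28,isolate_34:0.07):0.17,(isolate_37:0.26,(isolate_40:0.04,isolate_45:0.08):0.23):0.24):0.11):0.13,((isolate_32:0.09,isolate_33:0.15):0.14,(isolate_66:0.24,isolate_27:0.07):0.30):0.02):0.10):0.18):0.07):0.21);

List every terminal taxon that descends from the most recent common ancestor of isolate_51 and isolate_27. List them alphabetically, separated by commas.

isolate_2, isolate_22, isolate_27, isolate_32, isolate_33, isolate_34, isolate_37, isolate_40, isolate_45, isolate_46, isolate_48, isolate_5, isolate_51, isolate_54, isolate_65, isolate_66, isolate_70, isolate_73, isolate_8, isolate_84

Tracing isolate_51: it sits inside (isolate_51,(isolate_65,isolate_70)).
Tracing isolate_27: it sits inside (isolate_66,isolate_27).
The smallest clade enclosing both is ((isolate_46,(isolate_22,(isolate_51,(isolate_65,isolate_70)))),(isolate_2,(isolate_5,(((isolate_84,(isolate_73,isolate_48)),((isolate_54,isolate_8,isolate_34),(isolate_37,(isolate_40,isolate_45)))),((isolate_32,isolate_33),(isolate_66,isolate_27)))))); the answer is its 20 terminal taxa in alphabetical order.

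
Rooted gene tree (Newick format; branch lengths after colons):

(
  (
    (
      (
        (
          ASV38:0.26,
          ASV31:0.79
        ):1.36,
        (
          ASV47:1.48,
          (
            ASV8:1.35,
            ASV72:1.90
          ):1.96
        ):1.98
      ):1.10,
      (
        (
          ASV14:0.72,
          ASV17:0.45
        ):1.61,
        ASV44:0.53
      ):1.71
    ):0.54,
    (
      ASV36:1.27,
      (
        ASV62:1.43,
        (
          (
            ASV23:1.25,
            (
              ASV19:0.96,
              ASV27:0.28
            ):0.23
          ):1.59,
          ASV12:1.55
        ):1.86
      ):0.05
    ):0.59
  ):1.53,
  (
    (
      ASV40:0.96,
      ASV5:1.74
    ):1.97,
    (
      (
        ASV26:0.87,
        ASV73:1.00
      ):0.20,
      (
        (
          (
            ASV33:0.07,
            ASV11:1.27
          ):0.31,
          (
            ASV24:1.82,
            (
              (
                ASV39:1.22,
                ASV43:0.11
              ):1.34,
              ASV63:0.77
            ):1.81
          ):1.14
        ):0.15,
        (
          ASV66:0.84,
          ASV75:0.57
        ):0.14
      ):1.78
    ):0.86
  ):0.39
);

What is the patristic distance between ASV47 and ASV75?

The path runs ASV47 → … → MRCA → … → ASV75; the MRCA is the root of the tree.
Branch lengths along that path: 1.48 + 1.98 + 1.10 + 0.54 + 1.53 + 0.39 + 0.86 + 1.78 + 0.14 + 0.57 = 10.37.

10.37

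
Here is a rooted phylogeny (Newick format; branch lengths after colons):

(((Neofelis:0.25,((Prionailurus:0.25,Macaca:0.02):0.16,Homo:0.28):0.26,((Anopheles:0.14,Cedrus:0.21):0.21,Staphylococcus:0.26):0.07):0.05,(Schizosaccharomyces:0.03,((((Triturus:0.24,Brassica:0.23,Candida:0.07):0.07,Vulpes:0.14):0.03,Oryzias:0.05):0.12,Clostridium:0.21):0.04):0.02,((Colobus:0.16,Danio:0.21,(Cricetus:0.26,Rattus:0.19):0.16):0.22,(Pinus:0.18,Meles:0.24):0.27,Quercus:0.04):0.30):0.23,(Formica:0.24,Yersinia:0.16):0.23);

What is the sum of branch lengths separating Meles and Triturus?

1.33

The path runs Meles → … → MRCA → … → Triturus; the MRCA is the node subtending ((Neofelis,((Prionailurus,Macaca),Homo),((Anopheles,Cedrus),Staphylococcus)),(Schizosaccharomyces,((((Triturus,Brassica,Candida),Vulpes),Oryzias),Clostridium)),((Colobus,Danio,(Cricetus,Rattus)),(Pinus,Meles),Quercus)).
Branch lengths along that path: 0.24 + 0.27 + 0.30 + 0.02 + 0.04 + 0.12 + 0.03 + 0.07 + 0.24 = 1.33.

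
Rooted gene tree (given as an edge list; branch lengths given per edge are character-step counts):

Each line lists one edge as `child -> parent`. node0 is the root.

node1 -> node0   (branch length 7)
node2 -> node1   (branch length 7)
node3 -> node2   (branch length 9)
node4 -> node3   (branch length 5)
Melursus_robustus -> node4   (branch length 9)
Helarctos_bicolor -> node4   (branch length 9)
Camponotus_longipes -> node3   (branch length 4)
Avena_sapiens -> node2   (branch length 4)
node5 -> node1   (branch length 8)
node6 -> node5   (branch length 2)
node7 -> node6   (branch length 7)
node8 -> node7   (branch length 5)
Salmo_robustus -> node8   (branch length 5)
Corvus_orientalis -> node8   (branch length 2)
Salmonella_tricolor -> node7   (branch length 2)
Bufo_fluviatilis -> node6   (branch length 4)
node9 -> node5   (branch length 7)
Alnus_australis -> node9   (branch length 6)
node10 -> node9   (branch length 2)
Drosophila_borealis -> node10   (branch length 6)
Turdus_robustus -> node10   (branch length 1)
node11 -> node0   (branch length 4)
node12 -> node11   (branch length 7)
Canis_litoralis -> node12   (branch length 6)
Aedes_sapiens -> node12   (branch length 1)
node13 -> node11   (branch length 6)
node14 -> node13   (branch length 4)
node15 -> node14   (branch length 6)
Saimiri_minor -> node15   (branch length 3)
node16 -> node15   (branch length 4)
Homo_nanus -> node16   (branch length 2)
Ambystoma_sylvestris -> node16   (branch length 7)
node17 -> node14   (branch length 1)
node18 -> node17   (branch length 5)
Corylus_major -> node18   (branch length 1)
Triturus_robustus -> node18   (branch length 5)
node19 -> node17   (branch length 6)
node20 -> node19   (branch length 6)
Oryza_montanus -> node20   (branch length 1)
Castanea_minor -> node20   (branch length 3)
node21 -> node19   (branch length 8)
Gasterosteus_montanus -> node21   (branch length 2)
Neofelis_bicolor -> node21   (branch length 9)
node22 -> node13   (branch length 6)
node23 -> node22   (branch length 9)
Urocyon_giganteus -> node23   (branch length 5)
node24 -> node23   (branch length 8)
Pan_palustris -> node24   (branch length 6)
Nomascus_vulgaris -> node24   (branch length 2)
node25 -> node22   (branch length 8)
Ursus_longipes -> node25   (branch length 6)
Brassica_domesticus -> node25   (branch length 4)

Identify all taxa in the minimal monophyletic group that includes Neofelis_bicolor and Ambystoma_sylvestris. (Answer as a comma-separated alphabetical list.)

Tracing Neofelis_bicolor: it sits inside (Gasterosteus_montanus,Neofelis_bicolor).
Tracing Ambystoma_sylvestris: it sits inside (Homo_nanus,Ambystoma_sylvestris).
The smallest clade enclosing both is ((Saimiri_minor,(Homo_nanus,Ambystoma_sylvestris)),((Corylus_major,Triturus_robustus),((Oryza_montanus,Castanea_minor),(Gasterosteus_montanus,Neofelis_bicolor)))); the answer is its 9 terminal taxa in alphabetical order.

Ambystoma_sylvestris, Castanea_minor, Corylus_major, Gasterosteus_montanus, Homo_nanus, Neofelis_bicolor, Oryza_montanus, Saimiri_minor, Triturus_robustus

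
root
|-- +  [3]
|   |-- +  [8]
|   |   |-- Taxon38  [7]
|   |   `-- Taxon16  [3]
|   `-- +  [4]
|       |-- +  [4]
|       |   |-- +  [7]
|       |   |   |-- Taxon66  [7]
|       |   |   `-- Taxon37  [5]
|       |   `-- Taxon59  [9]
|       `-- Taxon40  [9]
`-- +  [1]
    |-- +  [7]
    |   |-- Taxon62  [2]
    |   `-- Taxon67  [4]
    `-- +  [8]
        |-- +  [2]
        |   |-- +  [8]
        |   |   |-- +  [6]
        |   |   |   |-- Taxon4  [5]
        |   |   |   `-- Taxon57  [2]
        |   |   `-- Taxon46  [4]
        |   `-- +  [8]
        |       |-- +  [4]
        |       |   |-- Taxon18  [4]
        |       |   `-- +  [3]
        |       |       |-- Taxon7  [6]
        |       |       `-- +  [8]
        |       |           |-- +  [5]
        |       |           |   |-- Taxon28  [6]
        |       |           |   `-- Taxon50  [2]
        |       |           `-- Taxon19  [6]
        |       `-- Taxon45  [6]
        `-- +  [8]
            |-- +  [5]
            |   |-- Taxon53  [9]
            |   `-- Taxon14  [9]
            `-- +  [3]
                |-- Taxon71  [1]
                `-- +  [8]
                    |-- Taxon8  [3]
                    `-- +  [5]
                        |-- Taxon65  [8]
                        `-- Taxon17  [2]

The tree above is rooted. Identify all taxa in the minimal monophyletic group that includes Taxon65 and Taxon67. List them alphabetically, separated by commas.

Tracing Taxon65: it sits inside (Taxon65,Taxon17).
Tracing Taxon67: it sits inside (Taxon62,Taxon67).
The smallest clade enclosing both is ((Taxon62,Taxon67),((((Taxon4,Taxon57),Taxon46),((Taxon18,(Taxon7,((Taxon28,Taxon50),Taxon19))),Taxon45)),((Taxon53,Taxon14),(Taxon71,(Taxon8,(Taxon65,Taxon17)))))); the answer is its 17 terminal taxa in alphabetical order.

Taxon14, Taxon17, Taxon18, Taxon19, Taxon28, Taxon4, Taxon45, Taxon46, Taxon50, Taxon53, Taxon57, Taxon62, Taxon65, Taxon67, Taxon7, Taxon71, Taxon8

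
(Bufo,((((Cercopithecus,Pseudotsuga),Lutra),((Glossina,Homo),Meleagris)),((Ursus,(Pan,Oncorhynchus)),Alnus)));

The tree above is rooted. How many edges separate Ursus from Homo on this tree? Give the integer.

The MRCA of Ursus and Homo is the node subtending ((((Cercopithecus,Pseudotsuga),Lutra),((Glossina,Homo),Meleagris)),((Ursus,(Pan,Oncorhynchus)),Alnus)).
From Ursus up to that node: 3 branches. From Homo up to the same node: 4 branches. Total: 3 + 4 = 7.

7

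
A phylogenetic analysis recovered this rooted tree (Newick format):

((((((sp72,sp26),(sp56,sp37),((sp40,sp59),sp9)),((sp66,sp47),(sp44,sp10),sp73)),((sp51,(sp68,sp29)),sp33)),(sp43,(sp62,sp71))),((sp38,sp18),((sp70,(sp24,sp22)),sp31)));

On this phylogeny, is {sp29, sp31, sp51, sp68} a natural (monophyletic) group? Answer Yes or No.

No

The MRCA of the listed taxa is the root, so the smallest clade containing them is the whole tree.
That clade also contains sp10, sp18, sp22, sp24, sp26, sp33, sp37, sp38, sp40, sp43, sp44, sp47, sp56, sp59, sp62, sp66, sp70, sp71, sp72, sp73, sp9, which are not in the proposed group, so the group is not monophyletic.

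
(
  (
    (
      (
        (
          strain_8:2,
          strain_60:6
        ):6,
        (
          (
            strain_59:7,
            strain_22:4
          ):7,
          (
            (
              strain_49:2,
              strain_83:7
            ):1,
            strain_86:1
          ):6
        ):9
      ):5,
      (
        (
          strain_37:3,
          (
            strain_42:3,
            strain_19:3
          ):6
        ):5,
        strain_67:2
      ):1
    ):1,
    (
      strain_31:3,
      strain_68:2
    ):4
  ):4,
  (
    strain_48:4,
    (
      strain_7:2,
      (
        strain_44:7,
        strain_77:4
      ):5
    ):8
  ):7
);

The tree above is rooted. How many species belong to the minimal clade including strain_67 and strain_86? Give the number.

The MRCA of strain_67 and strain_86 is the node subtending (((strain_8,strain_60),((strain_59,strain_22),((strain_49,strain_83),strain_86))),((strain_37,(strain_42,strain_19)),strain_67)).
That clade contains 11 terminal taxa: strain_19, strain_22, strain_37, strain_42, strain_49, strain_59, strain_60, strain_67, strain_8, strain_83, strain_86.

11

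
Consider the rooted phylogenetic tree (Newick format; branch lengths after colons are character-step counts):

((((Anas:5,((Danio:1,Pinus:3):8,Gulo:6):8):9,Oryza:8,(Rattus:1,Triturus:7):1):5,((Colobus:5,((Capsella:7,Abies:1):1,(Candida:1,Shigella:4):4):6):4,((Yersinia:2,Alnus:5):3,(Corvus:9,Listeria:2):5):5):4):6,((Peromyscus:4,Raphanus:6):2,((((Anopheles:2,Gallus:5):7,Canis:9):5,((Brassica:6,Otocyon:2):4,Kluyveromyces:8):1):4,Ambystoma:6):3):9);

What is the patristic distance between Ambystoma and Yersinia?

The path runs Ambystoma → … → MRCA → … → Yersinia; the MRCA is the root of the tree.
Branch lengths along that path: 6 + 3 + 9 + 6 + 4 + 5 + 3 + 2 = 38.

38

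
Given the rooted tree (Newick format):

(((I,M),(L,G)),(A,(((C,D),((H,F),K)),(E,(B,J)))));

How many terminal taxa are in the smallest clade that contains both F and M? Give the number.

13

The MRCA of F and M is the root, so the clade is the entire tree.
That clade contains 13 terminal taxa: A, B, C, D, E, F, G, H, I, J, K, L, M.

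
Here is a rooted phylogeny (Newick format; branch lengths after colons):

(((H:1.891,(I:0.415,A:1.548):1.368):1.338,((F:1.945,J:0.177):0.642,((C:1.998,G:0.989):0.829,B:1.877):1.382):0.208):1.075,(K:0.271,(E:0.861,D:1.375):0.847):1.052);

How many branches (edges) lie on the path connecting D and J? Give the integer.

The MRCA of D and J is the root of the tree.
From D up to that node: 3 branches. From J up to the same node: 4 branches. Total: 3 + 4 = 7.

7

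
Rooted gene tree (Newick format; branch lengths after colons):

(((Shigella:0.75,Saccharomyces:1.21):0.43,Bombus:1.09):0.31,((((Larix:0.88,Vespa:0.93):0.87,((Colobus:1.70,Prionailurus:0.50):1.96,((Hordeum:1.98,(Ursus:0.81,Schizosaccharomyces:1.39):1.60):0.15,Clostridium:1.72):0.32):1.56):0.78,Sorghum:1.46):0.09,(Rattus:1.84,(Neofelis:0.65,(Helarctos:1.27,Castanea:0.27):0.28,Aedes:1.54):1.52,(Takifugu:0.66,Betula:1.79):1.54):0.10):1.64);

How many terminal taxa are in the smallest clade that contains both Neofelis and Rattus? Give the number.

7

The MRCA of Neofelis and Rattus is the node subtending (Rattus,(Neofelis,(Helarctos,Castanea),Aedes),(Takifugu,Betula)).
That clade contains 7 terminal taxa: Aedes, Betula, Castanea, Helarctos, Neofelis, Rattus, Takifugu.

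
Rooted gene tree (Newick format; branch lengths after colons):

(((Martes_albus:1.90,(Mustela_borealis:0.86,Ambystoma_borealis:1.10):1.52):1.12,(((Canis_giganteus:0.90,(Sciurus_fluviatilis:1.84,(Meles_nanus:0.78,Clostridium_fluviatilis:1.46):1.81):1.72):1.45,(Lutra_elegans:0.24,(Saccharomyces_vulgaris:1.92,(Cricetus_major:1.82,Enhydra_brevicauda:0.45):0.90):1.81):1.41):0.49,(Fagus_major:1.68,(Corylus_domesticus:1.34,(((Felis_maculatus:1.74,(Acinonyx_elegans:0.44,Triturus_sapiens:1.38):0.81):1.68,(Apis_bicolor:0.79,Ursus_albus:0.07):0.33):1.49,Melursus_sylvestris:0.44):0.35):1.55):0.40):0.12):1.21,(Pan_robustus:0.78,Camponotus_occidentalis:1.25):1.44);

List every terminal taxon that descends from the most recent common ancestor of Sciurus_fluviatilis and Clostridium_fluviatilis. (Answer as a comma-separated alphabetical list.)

Tracing Sciurus_fluviatilis: it sits inside (Sciurus_fluviatilis,(Meles_nanus,Clostridium_fluviatilis)).
Tracing Clostridium_fluviatilis: it sits inside (Meles_nanus,Clostridium_fluviatilis).
The smallest clade enclosing both is (Sciurus_fluviatilis,(Meles_nanus,Clostridium_fluviatilis)); the answer is its 3 terminal taxa in alphabetical order.

Clostridium_fluviatilis, Meles_nanus, Sciurus_fluviatilis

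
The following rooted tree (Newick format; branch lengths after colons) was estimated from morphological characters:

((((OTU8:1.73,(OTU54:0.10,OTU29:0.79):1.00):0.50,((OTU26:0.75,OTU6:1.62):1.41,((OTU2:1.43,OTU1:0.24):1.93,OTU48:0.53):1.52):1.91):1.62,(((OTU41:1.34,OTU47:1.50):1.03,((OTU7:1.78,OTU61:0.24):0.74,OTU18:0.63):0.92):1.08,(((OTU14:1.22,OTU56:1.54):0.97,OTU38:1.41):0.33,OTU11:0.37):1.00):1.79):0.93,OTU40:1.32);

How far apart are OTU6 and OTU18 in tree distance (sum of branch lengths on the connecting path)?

The path runs OTU6 → … → MRCA → … → OTU18; the MRCA is the node subtending (((OTU8,(OTU54,OTU29)),((OTU26,OTU6),((OTU2,OTU1),OTU48))),(((OTU41,OTU47),((OTU7,OTU61),OTU18)),(((OTU14,OTU56),OTU38),OTU11))).
Branch lengths along that path: 1.62 + 1.41 + 1.91 + 1.62 + 1.79 + 1.08 + 0.92 + 0.63 = 10.98.

10.98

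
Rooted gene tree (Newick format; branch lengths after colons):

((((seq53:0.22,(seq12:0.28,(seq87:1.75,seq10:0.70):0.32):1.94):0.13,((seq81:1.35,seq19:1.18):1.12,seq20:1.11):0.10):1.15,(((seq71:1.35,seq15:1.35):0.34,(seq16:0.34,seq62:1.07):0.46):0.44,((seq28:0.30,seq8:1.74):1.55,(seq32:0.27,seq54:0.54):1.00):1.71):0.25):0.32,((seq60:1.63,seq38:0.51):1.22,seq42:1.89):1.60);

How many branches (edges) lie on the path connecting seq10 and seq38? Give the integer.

9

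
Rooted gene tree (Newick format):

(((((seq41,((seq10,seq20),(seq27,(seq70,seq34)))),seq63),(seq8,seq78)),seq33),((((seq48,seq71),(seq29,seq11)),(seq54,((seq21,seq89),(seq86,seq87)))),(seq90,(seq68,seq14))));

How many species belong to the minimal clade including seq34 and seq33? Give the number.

10

The MRCA of seq34 and seq33 is the node subtending ((((seq41,((seq10,seq20),(seq27,(seq70,seq34)))),seq63),(seq8,seq78)),seq33).
That clade contains 10 terminal taxa: seq10, seq20, seq27, seq33, seq34, seq41, seq63, seq70, seq78, seq8.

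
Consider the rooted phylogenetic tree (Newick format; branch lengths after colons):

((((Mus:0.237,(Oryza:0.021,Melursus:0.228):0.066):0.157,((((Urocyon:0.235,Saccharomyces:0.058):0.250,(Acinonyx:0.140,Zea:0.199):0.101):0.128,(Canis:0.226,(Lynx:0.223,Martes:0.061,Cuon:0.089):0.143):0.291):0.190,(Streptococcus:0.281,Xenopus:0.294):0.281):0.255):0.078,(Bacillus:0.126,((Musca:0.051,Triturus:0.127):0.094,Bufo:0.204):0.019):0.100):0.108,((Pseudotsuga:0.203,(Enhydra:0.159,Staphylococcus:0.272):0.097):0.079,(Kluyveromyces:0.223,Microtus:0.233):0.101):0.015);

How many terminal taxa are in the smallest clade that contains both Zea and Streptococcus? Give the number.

10

The MRCA of Zea and Streptococcus is the node subtending ((((Urocyon,Saccharomyces),(Acinonyx,Zea)),(Canis,(Lynx,Martes,Cuon))),(Streptococcus,Xenopus)).
That clade contains 10 terminal taxa: Acinonyx, Canis, Cuon, Lynx, Martes, Saccharomyces, Streptococcus, Urocyon, Xenopus, Zea.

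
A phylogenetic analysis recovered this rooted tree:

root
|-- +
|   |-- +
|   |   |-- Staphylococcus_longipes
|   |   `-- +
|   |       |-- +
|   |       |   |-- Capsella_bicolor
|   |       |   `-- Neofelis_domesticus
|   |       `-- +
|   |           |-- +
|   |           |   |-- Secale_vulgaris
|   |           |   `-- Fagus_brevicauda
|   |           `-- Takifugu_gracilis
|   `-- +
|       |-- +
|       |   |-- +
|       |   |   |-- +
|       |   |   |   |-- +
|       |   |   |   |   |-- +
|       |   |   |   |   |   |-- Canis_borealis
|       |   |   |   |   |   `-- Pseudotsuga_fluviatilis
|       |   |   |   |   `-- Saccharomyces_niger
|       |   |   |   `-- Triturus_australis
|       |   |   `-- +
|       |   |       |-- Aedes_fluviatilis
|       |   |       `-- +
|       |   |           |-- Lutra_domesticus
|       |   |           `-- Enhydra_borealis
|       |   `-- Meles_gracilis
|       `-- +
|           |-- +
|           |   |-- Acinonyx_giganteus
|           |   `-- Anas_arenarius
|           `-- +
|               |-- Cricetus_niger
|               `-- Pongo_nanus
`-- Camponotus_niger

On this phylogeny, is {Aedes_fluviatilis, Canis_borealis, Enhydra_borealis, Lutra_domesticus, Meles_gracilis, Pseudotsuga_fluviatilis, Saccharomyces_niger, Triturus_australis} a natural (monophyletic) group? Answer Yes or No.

The most recent common ancestor of these taxa subtends (((((Canis_borealis,Pseudotsuga_fluviatilis),Saccharomyces_niger),Triturus_australis),(Aedes_fluviatilis,(Lutra_domesticus,Enhydra_borealis))),Meles_gracilis).
That clade has exactly 8 tips — every listed taxon and nothing else — so the group is monophyletic.

Yes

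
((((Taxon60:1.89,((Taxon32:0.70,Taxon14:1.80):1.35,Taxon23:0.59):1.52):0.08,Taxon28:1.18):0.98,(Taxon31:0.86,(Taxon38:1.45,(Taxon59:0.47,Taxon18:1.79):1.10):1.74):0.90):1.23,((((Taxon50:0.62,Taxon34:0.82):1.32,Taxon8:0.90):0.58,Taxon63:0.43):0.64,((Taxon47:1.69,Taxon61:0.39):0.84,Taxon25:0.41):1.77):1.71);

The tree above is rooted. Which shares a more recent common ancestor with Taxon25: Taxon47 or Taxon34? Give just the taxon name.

The MRCA of Taxon25 and Taxon47 subtends ((Taxon47,Taxon61),Taxon25) (3 taxa).
The MRCA of Taxon25 and Taxon34 subtends ((((Taxon50,Taxon34),Taxon8),Taxon63),((Taxon47,Taxon61),Taxon25)) (7 taxa).
The first is nested inside the second, so Taxon25 shares a more recent common ancestor with Taxon47.

Taxon47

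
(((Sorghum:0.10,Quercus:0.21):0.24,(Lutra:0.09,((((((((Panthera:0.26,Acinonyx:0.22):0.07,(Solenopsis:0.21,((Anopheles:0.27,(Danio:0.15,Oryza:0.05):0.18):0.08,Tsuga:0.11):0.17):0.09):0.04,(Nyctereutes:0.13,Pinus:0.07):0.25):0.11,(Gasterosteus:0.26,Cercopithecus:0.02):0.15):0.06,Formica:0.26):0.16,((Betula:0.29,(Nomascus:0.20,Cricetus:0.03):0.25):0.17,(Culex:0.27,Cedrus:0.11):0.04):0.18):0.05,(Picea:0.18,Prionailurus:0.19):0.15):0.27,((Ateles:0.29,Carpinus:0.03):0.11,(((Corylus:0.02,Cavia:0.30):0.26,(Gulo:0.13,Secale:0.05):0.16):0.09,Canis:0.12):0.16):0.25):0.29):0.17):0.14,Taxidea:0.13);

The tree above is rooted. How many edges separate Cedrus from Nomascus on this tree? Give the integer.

5

The MRCA of Cedrus and Nomascus is the node subtending ((Betula,(Nomascus,Cricetus)),(Culex,Cedrus)).
From Cedrus up to that node: 2 branches. From Nomascus up to the same node: 3 branches. Total: 2 + 3 = 5.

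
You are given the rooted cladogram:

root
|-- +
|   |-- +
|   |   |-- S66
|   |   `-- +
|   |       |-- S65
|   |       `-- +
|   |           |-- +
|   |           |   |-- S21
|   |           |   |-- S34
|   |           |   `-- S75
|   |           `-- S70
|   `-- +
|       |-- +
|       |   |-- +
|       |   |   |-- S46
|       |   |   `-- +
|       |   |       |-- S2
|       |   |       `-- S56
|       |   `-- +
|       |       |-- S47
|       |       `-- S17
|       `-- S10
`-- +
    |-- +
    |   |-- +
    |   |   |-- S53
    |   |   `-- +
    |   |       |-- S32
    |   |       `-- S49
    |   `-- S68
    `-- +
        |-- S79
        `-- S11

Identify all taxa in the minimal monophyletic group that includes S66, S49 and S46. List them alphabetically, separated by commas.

S10, S11, S17, S2, S21, S32, S34, S46, S47, S49, S53, S56, S65, S66, S68, S70, S75, S79

Tracing S66: it sits inside (S66,(S65,((S21,S34,S75),S70))).
Tracing S49: it sits inside (S32,S49).
Tracing S46: it sits inside (S46,(S2,S56)).
The smallest clade enclosing all 3 is the whole tree (their MRCA is the root), so the answer is all 18 tips in alphabetical order.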